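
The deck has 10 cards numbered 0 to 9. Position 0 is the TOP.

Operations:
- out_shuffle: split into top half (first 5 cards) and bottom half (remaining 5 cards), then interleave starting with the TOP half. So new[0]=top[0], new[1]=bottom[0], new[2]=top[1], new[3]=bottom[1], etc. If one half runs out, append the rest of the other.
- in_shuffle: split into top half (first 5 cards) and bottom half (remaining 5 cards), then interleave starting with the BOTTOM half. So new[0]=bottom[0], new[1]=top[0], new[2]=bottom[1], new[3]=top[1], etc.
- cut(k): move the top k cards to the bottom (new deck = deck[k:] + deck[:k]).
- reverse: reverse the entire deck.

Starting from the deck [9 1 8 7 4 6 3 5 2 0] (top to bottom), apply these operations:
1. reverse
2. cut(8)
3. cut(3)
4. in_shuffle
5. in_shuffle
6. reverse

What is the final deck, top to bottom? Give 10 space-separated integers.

Answer: 1 4 5 0 8 6 2 9 7 3

Derivation:
After op 1 (reverse): [0 2 5 3 6 4 7 8 1 9]
After op 2 (cut(8)): [1 9 0 2 5 3 6 4 7 8]
After op 3 (cut(3)): [2 5 3 6 4 7 8 1 9 0]
After op 4 (in_shuffle): [7 2 8 5 1 3 9 6 0 4]
After op 5 (in_shuffle): [3 7 9 2 6 8 0 5 4 1]
After op 6 (reverse): [1 4 5 0 8 6 2 9 7 3]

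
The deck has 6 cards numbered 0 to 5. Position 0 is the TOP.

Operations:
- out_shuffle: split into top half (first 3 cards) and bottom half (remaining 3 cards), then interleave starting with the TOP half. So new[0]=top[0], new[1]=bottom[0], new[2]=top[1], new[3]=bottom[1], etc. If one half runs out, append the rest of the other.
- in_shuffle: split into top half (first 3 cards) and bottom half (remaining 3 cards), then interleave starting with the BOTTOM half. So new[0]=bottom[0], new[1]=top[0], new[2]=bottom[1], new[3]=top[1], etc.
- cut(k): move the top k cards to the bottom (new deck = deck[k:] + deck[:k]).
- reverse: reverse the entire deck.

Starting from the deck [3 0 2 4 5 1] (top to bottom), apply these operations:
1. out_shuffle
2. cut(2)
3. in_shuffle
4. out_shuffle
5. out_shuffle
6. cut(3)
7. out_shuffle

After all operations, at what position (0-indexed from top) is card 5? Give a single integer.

Answer: 5

Derivation:
After op 1 (out_shuffle): [3 4 0 5 2 1]
After op 2 (cut(2)): [0 5 2 1 3 4]
After op 3 (in_shuffle): [1 0 3 5 4 2]
After op 4 (out_shuffle): [1 5 0 4 3 2]
After op 5 (out_shuffle): [1 4 5 3 0 2]
After op 6 (cut(3)): [3 0 2 1 4 5]
After op 7 (out_shuffle): [3 1 0 4 2 5]
Card 5 is at position 5.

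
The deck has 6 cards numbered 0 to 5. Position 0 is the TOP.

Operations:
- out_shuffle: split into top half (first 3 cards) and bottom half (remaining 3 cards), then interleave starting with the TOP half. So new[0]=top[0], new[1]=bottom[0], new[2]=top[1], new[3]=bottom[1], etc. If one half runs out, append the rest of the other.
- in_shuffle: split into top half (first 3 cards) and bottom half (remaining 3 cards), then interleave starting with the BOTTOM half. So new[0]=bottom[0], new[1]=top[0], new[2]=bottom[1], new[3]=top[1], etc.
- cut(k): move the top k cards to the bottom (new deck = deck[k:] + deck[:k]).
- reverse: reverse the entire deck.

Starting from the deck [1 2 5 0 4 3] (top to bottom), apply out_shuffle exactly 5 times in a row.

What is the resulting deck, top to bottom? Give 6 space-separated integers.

Answer: 1 0 2 4 5 3

Derivation:
After op 1 (out_shuffle): [1 0 2 4 5 3]
After op 2 (out_shuffle): [1 4 0 5 2 3]
After op 3 (out_shuffle): [1 5 4 2 0 3]
After op 4 (out_shuffle): [1 2 5 0 4 3]
After op 5 (out_shuffle): [1 0 2 4 5 3]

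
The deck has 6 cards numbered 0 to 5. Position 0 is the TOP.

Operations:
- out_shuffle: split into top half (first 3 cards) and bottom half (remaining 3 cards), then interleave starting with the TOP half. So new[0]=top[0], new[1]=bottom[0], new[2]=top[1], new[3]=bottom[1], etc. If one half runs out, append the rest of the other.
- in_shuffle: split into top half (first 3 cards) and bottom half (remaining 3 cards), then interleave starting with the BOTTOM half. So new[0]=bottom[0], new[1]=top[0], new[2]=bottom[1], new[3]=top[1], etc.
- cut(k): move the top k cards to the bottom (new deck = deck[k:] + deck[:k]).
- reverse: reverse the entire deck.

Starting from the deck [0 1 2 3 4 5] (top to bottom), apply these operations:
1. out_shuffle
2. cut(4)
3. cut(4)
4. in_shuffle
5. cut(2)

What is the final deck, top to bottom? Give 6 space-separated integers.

After op 1 (out_shuffle): [0 3 1 4 2 5]
After op 2 (cut(4)): [2 5 0 3 1 4]
After op 3 (cut(4)): [1 4 2 5 0 3]
After op 4 (in_shuffle): [5 1 0 4 3 2]
After op 5 (cut(2)): [0 4 3 2 5 1]

Answer: 0 4 3 2 5 1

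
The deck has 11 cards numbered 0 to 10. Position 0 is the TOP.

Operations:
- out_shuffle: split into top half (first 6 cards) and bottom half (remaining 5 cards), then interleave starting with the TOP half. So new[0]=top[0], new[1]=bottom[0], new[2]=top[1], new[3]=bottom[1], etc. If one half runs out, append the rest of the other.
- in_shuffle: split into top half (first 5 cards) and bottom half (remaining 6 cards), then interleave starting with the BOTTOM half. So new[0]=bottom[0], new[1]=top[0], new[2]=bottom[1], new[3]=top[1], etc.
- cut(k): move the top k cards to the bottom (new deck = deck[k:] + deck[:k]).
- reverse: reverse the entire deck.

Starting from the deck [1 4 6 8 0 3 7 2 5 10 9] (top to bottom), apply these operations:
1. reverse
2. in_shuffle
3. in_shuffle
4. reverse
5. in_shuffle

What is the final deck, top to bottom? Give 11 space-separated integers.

After op 1 (reverse): [9 10 5 2 7 3 0 8 6 4 1]
After op 2 (in_shuffle): [3 9 0 10 8 5 6 2 4 7 1]
After op 3 (in_shuffle): [5 3 6 9 2 0 4 10 7 8 1]
After op 4 (reverse): [1 8 7 10 4 0 2 9 6 3 5]
After op 5 (in_shuffle): [0 1 2 8 9 7 6 10 3 4 5]

Answer: 0 1 2 8 9 7 6 10 3 4 5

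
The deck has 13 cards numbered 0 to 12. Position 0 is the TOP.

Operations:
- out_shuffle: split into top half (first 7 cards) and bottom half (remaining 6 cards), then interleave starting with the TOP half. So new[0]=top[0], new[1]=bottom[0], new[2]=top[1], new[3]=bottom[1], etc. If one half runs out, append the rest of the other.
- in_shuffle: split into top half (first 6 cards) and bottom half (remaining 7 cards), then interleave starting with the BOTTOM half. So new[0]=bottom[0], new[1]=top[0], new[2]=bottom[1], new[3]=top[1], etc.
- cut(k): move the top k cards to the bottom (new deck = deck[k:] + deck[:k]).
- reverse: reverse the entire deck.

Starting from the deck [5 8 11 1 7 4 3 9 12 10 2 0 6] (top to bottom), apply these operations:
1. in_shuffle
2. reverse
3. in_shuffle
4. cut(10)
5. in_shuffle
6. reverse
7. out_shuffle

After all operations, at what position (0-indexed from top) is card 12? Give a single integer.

After op 1 (in_shuffle): [3 5 9 8 12 11 10 1 2 7 0 4 6]
After op 2 (reverse): [6 4 0 7 2 1 10 11 12 8 9 5 3]
After op 3 (in_shuffle): [10 6 11 4 12 0 8 7 9 2 5 1 3]
After op 4 (cut(10)): [5 1 3 10 6 11 4 12 0 8 7 9 2]
After op 5 (in_shuffle): [4 5 12 1 0 3 8 10 7 6 9 11 2]
After op 6 (reverse): [2 11 9 6 7 10 8 3 0 1 12 5 4]
After op 7 (out_shuffle): [2 3 11 0 9 1 6 12 7 5 10 4 8]
Card 12 is at position 7.

Answer: 7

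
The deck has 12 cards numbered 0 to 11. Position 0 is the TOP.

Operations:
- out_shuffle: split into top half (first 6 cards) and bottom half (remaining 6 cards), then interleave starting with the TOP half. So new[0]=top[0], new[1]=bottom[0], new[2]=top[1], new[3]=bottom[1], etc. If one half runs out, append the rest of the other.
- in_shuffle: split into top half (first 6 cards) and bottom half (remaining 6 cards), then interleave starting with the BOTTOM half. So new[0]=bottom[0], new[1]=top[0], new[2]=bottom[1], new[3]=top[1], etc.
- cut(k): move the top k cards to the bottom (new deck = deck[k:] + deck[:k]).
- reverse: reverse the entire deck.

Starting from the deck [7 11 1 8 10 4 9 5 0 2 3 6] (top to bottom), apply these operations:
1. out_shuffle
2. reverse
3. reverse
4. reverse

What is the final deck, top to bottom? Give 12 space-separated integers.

Answer: 6 4 3 10 2 8 0 1 5 11 9 7

Derivation:
After op 1 (out_shuffle): [7 9 11 5 1 0 8 2 10 3 4 6]
After op 2 (reverse): [6 4 3 10 2 8 0 1 5 11 9 7]
After op 3 (reverse): [7 9 11 5 1 0 8 2 10 3 4 6]
After op 4 (reverse): [6 4 3 10 2 8 0 1 5 11 9 7]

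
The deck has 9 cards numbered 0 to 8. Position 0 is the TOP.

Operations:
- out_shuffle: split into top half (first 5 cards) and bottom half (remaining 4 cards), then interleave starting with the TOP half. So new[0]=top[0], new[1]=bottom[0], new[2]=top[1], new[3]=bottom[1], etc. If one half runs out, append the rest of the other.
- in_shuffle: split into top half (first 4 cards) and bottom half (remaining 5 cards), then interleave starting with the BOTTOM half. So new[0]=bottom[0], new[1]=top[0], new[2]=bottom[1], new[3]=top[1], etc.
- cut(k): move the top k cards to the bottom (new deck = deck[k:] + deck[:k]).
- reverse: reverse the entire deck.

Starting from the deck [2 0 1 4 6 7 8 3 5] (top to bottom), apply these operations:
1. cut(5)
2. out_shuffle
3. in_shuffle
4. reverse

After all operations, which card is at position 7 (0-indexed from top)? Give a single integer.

Answer: 7

Derivation:
After op 1 (cut(5)): [7 8 3 5 2 0 1 4 6]
After op 2 (out_shuffle): [7 0 8 1 3 4 5 6 2]
After op 3 (in_shuffle): [3 7 4 0 5 8 6 1 2]
After op 4 (reverse): [2 1 6 8 5 0 4 7 3]
Position 7: card 7.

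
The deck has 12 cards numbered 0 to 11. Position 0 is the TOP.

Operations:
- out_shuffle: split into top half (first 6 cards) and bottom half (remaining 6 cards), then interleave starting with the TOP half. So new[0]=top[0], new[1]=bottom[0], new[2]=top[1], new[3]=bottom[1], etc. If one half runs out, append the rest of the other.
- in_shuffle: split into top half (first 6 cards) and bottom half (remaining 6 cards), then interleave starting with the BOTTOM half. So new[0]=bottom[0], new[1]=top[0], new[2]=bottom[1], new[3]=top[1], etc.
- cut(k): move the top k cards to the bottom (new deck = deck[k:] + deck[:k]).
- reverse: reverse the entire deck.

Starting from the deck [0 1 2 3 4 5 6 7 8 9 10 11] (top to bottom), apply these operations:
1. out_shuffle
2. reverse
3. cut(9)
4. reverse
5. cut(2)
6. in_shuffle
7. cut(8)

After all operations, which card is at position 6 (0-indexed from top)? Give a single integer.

Answer: 0

Derivation:
After op 1 (out_shuffle): [0 6 1 7 2 8 3 9 4 10 5 11]
After op 2 (reverse): [11 5 10 4 9 3 8 2 7 1 6 0]
After op 3 (cut(9)): [1 6 0 11 5 10 4 9 3 8 2 7]
After op 4 (reverse): [7 2 8 3 9 4 10 5 11 0 6 1]
After op 5 (cut(2)): [8 3 9 4 10 5 11 0 6 1 7 2]
After op 6 (in_shuffle): [11 8 0 3 6 9 1 4 7 10 2 5]
After op 7 (cut(8)): [7 10 2 5 11 8 0 3 6 9 1 4]
Position 6: card 0.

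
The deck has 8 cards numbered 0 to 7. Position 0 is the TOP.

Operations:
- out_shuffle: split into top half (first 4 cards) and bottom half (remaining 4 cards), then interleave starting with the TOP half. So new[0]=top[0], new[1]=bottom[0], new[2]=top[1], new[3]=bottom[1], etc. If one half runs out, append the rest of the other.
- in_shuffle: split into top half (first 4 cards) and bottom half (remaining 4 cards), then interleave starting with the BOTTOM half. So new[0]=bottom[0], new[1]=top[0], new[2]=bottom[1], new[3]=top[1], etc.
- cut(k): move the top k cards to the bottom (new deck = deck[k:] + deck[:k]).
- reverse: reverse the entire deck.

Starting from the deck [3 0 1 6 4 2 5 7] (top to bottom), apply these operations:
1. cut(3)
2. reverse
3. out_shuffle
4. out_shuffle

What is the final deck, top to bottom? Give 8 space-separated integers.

After op 1 (cut(3)): [6 4 2 5 7 3 0 1]
After op 2 (reverse): [1 0 3 7 5 2 4 6]
After op 3 (out_shuffle): [1 5 0 2 3 4 7 6]
After op 4 (out_shuffle): [1 3 5 4 0 7 2 6]

Answer: 1 3 5 4 0 7 2 6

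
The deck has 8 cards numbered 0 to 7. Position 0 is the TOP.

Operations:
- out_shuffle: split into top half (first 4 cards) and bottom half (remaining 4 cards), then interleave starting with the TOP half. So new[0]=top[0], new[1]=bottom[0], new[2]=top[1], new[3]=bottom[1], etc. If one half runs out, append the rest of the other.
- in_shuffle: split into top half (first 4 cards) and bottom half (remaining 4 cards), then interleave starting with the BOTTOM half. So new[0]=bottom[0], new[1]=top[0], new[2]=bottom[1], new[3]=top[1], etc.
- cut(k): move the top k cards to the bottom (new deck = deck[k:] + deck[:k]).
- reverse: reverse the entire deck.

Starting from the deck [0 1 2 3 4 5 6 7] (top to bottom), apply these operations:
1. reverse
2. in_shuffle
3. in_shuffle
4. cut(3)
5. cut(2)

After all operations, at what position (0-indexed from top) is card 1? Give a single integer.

After op 1 (reverse): [7 6 5 4 3 2 1 0]
After op 2 (in_shuffle): [3 7 2 6 1 5 0 4]
After op 3 (in_shuffle): [1 3 5 7 0 2 4 6]
After op 4 (cut(3)): [7 0 2 4 6 1 3 5]
After op 5 (cut(2)): [2 4 6 1 3 5 7 0]
Card 1 is at position 3.

Answer: 3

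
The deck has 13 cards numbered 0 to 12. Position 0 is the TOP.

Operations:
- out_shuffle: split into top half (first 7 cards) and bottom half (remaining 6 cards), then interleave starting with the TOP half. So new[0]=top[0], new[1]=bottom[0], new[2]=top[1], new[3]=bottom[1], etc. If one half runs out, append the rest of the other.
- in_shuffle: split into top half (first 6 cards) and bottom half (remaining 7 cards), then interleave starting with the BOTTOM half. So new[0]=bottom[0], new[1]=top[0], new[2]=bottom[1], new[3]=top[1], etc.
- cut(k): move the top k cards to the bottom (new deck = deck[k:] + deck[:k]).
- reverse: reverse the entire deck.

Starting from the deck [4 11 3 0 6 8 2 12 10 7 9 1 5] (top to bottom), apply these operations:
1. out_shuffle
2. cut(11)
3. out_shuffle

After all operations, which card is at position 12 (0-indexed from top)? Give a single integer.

After op 1 (out_shuffle): [4 12 11 10 3 7 0 9 6 1 8 5 2]
After op 2 (cut(11)): [5 2 4 12 11 10 3 7 0 9 6 1 8]
After op 3 (out_shuffle): [5 7 2 0 4 9 12 6 11 1 10 8 3]
Position 12: card 3.

Answer: 3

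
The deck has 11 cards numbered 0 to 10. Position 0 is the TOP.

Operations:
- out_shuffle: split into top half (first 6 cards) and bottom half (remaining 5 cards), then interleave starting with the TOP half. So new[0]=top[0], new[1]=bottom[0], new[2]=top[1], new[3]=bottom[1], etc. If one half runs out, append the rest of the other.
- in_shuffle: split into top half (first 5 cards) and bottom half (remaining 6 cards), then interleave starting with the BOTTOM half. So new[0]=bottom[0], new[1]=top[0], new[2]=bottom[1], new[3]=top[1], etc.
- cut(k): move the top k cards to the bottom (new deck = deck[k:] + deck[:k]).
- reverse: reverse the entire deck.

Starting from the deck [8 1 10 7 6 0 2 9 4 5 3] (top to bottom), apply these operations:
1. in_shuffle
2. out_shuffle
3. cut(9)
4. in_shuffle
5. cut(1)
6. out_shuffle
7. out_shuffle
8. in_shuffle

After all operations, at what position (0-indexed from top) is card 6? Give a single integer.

After op 1 (in_shuffle): [0 8 2 1 9 10 4 7 5 6 3]
After op 2 (out_shuffle): [0 4 8 7 2 5 1 6 9 3 10]
After op 3 (cut(9)): [3 10 0 4 8 7 2 5 1 6 9]
After op 4 (in_shuffle): [7 3 2 10 5 0 1 4 6 8 9]
After op 5 (cut(1)): [3 2 10 5 0 1 4 6 8 9 7]
After op 6 (out_shuffle): [3 4 2 6 10 8 5 9 0 7 1]
After op 7 (out_shuffle): [3 5 4 9 2 0 6 7 10 1 8]
After op 8 (in_shuffle): [0 3 6 5 7 4 10 9 1 2 8]
Card 6 is at position 2.

Answer: 2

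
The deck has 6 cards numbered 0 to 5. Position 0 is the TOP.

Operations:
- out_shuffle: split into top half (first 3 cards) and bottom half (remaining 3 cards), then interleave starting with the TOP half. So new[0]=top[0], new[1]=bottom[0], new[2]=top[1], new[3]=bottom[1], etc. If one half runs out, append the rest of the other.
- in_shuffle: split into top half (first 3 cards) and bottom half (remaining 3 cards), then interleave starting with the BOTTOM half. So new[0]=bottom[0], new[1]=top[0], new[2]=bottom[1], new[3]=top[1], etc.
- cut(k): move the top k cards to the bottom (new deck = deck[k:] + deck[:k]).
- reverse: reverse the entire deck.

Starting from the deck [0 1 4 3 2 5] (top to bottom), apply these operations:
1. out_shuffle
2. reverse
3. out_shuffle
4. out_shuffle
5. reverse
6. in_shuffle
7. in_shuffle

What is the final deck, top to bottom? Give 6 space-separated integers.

After op 1 (out_shuffle): [0 3 1 2 4 5]
After op 2 (reverse): [5 4 2 1 3 0]
After op 3 (out_shuffle): [5 1 4 3 2 0]
After op 4 (out_shuffle): [5 3 1 2 4 0]
After op 5 (reverse): [0 4 2 1 3 5]
After op 6 (in_shuffle): [1 0 3 4 5 2]
After op 7 (in_shuffle): [4 1 5 0 2 3]

Answer: 4 1 5 0 2 3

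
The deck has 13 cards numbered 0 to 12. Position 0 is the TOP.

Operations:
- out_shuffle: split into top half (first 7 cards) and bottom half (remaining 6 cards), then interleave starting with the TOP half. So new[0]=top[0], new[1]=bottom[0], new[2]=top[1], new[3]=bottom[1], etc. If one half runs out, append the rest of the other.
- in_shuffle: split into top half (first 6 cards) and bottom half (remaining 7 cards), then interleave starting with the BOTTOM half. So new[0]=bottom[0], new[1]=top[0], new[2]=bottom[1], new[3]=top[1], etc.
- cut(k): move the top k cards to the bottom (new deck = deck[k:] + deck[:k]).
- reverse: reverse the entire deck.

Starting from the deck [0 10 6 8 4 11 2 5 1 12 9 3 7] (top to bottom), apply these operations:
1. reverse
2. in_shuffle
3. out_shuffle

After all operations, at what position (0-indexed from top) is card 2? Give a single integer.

After op 1 (reverse): [7 3 9 12 1 5 2 11 4 8 6 10 0]
After op 2 (in_shuffle): [2 7 11 3 4 9 8 12 6 1 10 5 0]
After op 3 (out_shuffle): [2 12 7 6 11 1 3 10 4 5 9 0 8]
Card 2 is at position 0.

Answer: 0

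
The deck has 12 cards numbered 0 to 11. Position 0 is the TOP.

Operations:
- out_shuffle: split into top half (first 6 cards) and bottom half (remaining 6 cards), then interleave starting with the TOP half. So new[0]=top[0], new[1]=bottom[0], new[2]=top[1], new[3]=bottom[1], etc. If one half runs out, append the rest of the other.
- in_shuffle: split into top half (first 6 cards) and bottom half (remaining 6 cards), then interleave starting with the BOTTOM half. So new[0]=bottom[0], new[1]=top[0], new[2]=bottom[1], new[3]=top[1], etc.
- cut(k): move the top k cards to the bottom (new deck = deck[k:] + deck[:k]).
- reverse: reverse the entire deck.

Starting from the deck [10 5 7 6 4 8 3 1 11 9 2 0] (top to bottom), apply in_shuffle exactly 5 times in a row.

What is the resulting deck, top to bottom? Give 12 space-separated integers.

After op 1 (in_shuffle): [3 10 1 5 11 7 9 6 2 4 0 8]
After op 2 (in_shuffle): [9 3 6 10 2 1 4 5 0 11 8 7]
After op 3 (in_shuffle): [4 9 5 3 0 6 11 10 8 2 7 1]
After op 4 (in_shuffle): [11 4 10 9 8 5 2 3 7 0 1 6]
After op 5 (in_shuffle): [2 11 3 4 7 10 0 9 1 8 6 5]

Answer: 2 11 3 4 7 10 0 9 1 8 6 5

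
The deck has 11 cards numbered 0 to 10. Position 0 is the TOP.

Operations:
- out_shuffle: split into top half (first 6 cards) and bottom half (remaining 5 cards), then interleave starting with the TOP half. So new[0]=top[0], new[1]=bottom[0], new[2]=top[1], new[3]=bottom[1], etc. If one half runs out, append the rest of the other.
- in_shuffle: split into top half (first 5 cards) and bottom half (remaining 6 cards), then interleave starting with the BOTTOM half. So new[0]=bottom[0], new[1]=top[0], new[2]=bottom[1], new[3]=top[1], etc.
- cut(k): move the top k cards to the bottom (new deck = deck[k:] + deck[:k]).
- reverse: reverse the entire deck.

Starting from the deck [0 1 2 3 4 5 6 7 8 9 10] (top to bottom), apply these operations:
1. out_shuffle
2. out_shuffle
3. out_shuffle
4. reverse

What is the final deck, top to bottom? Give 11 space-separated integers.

After op 1 (out_shuffle): [0 6 1 7 2 8 3 9 4 10 5]
After op 2 (out_shuffle): [0 3 6 9 1 4 7 10 2 5 8]
After op 3 (out_shuffle): [0 7 3 10 6 2 9 5 1 8 4]
After op 4 (reverse): [4 8 1 5 9 2 6 10 3 7 0]

Answer: 4 8 1 5 9 2 6 10 3 7 0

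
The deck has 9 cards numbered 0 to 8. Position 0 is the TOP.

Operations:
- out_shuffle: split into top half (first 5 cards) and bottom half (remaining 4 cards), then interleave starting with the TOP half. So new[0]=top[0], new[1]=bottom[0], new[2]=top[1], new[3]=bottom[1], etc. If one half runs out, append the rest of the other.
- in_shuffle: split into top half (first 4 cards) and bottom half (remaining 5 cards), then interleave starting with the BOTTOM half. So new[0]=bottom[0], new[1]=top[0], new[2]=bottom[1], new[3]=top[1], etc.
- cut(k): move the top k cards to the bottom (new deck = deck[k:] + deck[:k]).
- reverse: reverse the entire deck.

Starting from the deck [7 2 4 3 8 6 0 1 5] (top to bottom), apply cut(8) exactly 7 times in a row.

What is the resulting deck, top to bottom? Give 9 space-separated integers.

After op 1 (cut(8)): [5 7 2 4 3 8 6 0 1]
After op 2 (cut(8)): [1 5 7 2 4 3 8 6 0]
After op 3 (cut(8)): [0 1 5 7 2 4 3 8 6]
After op 4 (cut(8)): [6 0 1 5 7 2 4 3 8]
After op 5 (cut(8)): [8 6 0 1 5 7 2 4 3]
After op 6 (cut(8)): [3 8 6 0 1 5 7 2 4]
After op 7 (cut(8)): [4 3 8 6 0 1 5 7 2]

Answer: 4 3 8 6 0 1 5 7 2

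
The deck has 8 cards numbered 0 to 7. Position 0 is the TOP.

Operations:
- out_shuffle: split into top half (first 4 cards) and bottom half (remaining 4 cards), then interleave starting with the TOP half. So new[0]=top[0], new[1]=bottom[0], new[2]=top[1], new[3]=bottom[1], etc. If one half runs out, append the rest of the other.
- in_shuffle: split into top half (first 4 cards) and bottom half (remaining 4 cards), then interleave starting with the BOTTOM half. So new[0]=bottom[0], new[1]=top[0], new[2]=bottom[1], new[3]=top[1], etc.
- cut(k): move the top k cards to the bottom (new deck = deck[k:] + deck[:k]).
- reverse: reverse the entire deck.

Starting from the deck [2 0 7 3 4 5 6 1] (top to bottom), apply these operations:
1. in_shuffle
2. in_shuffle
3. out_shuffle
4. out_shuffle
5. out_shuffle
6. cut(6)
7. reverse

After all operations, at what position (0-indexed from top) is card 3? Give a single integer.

Answer: 7

Derivation:
After op 1 (in_shuffle): [4 2 5 0 6 7 1 3]
After op 2 (in_shuffle): [6 4 7 2 1 5 3 0]
After op 3 (out_shuffle): [6 1 4 5 7 3 2 0]
After op 4 (out_shuffle): [6 7 1 3 4 2 5 0]
After op 5 (out_shuffle): [6 4 7 2 1 5 3 0]
After op 6 (cut(6)): [3 0 6 4 7 2 1 5]
After op 7 (reverse): [5 1 2 7 4 6 0 3]
Card 3 is at position 7.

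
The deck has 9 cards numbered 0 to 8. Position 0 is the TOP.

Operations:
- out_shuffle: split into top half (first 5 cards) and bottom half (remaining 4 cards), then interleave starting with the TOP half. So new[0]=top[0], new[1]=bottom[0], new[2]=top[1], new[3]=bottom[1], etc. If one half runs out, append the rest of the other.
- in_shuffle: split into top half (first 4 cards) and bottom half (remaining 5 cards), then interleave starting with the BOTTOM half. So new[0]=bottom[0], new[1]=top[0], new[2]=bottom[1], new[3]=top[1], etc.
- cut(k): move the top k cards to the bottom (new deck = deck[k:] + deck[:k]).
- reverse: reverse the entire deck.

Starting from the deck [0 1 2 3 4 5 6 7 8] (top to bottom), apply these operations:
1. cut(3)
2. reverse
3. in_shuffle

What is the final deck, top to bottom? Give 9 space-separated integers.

After op 1 (cut(3)): [3 4 5 6 7 8 0 1 2]
After op 2 (reverse): [2 1 0 8 7 6 5 4 3]
After op 3 (in_shuffle): [7 2 6 1 5 0 4 8 3]

Answer: 7 2 6 1 5 0 4 8 3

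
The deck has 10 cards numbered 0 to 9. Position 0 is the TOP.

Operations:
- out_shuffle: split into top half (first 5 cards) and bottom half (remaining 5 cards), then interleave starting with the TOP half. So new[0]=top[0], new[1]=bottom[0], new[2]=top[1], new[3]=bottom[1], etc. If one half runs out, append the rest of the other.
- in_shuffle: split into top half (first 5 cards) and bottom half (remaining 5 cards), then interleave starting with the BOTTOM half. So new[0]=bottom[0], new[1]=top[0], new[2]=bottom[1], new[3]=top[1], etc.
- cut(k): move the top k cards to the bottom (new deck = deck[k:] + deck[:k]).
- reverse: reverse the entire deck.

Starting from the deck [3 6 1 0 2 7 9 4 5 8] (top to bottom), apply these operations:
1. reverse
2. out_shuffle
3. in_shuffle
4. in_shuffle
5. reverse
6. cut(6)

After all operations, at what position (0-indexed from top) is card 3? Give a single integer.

Answer: 7

Derivation:
After op 1 (reverse): [8 5 4 9 7 2 0 1 6 3]
After op 2 (out_shuffle): [8 2 5 0 4 1 9 6 7 3]
After op 3 (in_shuffle): [1 8 9 2 6 5 7 0 3 4]
After op 4 (in_shuffle): [5 1 7 8 0 9 3 2 4 6]
After op 5 (reverse): [6 4 2 3 9 0 8 7 1 5]
After op 6 (cut(6)): [8 7 1 5 6 4 2 3 9 0]
Card 3 is at position 7.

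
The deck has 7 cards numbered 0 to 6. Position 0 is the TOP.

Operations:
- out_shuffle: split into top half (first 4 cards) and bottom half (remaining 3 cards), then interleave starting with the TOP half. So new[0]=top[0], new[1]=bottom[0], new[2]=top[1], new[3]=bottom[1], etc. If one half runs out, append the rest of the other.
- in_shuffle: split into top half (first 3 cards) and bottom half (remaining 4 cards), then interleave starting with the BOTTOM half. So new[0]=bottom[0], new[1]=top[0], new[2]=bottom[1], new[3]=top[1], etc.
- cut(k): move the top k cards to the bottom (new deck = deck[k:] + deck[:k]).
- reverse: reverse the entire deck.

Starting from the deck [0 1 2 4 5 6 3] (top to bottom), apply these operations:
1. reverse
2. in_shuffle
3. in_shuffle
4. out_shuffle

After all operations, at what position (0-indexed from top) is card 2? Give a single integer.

After op 1 (reverse): [3 6 5 4 2 1 0]
After op 2 (in_shuffle): [4 3 2 6 1 5 0]
After op 3 (in_shuffle): [6 4 1 3 5 2 0]
After op 4 (out_shuffle): [6 5 4 2 1 0 3]
Card 2 is at position 3.

Answer: 3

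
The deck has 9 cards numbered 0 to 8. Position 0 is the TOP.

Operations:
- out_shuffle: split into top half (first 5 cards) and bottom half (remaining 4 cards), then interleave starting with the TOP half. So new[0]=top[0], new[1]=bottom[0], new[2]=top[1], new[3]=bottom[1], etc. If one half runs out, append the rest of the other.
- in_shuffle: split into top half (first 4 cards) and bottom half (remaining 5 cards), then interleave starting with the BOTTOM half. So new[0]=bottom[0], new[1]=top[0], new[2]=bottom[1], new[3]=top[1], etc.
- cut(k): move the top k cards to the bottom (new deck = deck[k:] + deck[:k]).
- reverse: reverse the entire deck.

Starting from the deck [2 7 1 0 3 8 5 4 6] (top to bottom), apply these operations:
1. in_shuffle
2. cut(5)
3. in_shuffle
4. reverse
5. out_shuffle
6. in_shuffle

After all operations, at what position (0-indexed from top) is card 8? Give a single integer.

After op 1 (in_shuffle): [3 2 8 7 5 1 4 0 6]
After op 2 (cut(5)): [1 4 0 6 3 2 8 7 5]
After op 3 (in_shuffle): [3 1 2 4 8 0 7 6 5]
After op 4 (reverse): [5 6 7 0 8 4 2 1 3]
After op 5 (out_shuffle): [5 4 6 2 7 1 0 3 8]
After op 6 (in_shuffle): [7 5 1 4 0 6 3 2 8]
Card 8 is at position 8.

Answer: 8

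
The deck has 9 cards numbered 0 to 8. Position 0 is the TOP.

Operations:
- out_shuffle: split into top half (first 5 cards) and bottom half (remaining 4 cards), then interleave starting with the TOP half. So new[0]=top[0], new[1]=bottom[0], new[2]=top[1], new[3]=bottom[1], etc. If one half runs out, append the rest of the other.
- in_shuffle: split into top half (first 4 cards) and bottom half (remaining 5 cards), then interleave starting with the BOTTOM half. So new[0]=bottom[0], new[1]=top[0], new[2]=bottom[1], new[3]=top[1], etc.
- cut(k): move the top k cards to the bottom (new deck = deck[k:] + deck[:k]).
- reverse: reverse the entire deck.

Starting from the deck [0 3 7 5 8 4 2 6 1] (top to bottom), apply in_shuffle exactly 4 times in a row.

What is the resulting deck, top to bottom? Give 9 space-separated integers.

After op 1 (in_shuffle): [8 0 4 3 2 7 6 5 1]
After op 2 (in_shuffle): [2 8 7 0 6 4 5 3 1]
After op 3 (in_shuffle): [6 2 4 8 5 7 3 0 1]
After op 4 (in_shuffle): [5 6 7 2 3 4 0 8 1]

Answer: 5 6 7 2 3 4 0 8 1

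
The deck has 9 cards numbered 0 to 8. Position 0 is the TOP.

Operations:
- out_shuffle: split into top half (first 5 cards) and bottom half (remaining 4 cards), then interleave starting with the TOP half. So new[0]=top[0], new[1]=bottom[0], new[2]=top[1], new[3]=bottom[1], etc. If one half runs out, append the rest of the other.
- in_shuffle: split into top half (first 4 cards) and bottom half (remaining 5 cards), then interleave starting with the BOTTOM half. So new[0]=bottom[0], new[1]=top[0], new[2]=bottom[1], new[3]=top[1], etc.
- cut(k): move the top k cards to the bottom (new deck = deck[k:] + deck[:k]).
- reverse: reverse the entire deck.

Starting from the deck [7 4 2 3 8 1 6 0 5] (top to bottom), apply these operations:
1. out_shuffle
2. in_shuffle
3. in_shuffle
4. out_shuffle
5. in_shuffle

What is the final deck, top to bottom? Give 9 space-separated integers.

After op 1 (out_shuffle): [7 1 4 6 2 0 3 5 8]
After op 2 (in_shuffle): [2 7 0 1 3 4 5 6 8]
After op 3 (in_shuffle): [3 2 4 7 5 0 6 1 8]
After op 4 (out_shuffle): [3 0 2 6 4 1 7 8 5]
After op 5 (in_shuffle): [4 3 1 0 7 2 8 6 5]

Answer: 4 3 1 0 7 2 8 6 5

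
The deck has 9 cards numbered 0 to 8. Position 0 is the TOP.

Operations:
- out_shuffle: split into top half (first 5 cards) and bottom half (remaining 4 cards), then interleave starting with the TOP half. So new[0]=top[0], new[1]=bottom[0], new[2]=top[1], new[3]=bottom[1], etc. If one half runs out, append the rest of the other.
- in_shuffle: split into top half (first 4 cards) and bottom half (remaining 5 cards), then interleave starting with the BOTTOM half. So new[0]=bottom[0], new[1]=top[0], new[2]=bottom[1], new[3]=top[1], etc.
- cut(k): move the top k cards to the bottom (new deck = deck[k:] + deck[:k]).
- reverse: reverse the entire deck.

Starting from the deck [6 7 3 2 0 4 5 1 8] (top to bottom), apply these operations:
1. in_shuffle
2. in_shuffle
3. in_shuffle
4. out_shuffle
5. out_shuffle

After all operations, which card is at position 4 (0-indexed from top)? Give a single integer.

After op 1 (in_shuffle): [0 6 4 7 5 3 1 2 8]
After op 2 (in_shuffle): [5 0 3 6 1 4 2 7 8]
After op 3 (in_shuffle): [1 5 4 0 2 3 7 6 8]
After op 4 (out_shuffle): [1 3 5 7 4 6 0 8 2]
After op 5 (out_shuffle): [1 6 3 0 5 8 7 2 4]
Position 4: card 5.

Answer: 5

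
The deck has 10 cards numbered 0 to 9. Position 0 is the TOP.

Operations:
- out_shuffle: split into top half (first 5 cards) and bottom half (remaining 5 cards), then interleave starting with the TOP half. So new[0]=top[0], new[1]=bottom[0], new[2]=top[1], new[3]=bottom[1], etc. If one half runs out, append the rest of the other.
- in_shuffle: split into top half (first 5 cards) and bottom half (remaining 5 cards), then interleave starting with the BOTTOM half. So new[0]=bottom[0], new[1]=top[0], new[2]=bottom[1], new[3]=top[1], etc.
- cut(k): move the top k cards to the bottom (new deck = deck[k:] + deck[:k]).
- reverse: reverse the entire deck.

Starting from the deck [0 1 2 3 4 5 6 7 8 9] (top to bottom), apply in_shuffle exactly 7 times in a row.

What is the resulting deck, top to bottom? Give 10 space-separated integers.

Answer: 7 4 1 9 6 3 0 8 5 2

Derivation:
After op 1 (in_shuffle): [5 0 6 1 7 2 8 3 9 4]
After op 2 (in_shuffle): [2 5 8 0 3 6 9 1 4 7]
After op 3 (in_shuffle): [6 2 9 5 1 8 4 0 7 3]
After op 4 (in_shuffle): [8 6 4 2 0 9 7 5 3 1]
After op 5 (in_shuffle): [9 8 7 6 5 4 3 2 1 0]
After op 6 (in_shuffle): [4 9 3 8 2 7 1 6 0 5]
After op 7 (in_shuffle): [7 4 1 9 6 3 0 8 5 2]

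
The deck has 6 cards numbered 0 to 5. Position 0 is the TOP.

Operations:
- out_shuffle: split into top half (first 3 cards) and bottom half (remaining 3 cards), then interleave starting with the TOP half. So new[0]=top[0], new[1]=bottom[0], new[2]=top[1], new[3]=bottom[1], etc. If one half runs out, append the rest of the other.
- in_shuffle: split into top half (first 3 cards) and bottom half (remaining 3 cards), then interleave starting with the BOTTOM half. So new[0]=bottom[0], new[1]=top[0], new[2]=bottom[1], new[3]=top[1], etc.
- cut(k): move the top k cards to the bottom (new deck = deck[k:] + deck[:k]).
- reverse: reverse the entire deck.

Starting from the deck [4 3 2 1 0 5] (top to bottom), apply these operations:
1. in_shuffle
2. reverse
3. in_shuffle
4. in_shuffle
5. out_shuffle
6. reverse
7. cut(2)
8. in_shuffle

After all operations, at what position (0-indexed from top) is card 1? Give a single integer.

After op 1 (in_shuffle): [1 4 0 3 5 2]
After op 2 (reverse): [2 5 3 0 4 1]
After op 3 (in_shuffle): [0 2 4 5 1 3]
After op 4 (in_shuffle): [5 0 1 2 3 4]
After op 5 (out_shuffle): [5 2 0 3 1 4]
After op 6 (reverse): [4 1 3 0 2 5]
After op 7 (cut(2)): [3 0 2 5 4 1]
After op 8 (in_shuffle): [5 3 4 0 1 2]
Card 1 is at position 4.

Answer: 4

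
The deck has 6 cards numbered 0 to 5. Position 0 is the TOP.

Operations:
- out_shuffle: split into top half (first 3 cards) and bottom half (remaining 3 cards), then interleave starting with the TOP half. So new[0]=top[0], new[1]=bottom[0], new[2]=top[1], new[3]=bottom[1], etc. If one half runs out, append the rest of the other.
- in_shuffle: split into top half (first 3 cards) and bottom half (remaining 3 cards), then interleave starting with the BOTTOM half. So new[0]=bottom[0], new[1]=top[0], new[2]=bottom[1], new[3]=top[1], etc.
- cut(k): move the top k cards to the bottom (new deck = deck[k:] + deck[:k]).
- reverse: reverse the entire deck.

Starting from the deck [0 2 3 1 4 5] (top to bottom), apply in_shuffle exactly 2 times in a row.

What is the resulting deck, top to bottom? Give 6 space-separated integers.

Answer: 2 1 5 0 3 4

Derivation:
After op 1 (in_shuffle): [1 0 4 2 5 3]
After op 2 (in_shuffle): [2 1 5 0 3 4]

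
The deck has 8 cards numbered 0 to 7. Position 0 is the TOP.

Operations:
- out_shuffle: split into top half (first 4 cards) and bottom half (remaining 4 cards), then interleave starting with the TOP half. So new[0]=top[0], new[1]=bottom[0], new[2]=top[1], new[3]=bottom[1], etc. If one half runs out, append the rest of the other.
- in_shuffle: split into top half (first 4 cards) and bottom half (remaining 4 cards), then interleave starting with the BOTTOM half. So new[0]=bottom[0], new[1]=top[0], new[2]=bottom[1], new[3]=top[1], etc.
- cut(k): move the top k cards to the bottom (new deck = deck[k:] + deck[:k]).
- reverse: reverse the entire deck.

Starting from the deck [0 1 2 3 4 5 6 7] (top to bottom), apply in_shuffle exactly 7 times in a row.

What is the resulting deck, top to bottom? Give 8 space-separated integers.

After op 1 (in_shuffle): [4 0 5 1 6 2 7 3]
After op 2 (in_shuffle): [6 4 2 0 7 5 3 1]
After op 3 (in_shuffle): [7 6 5 4 3 2 1 0]
After op 4 (in_shuffle): [3 7 2 6 1 5 0 4]
After op 5 (in_shuffle): [1 3 5 7 0 2 4 6]
After op 6 (in_shuffle): [0 1 2 3 4 5 6 7]
After op 7 (in_shuffle): [4 0 5 1 6 2 7 3]

Answer: 4 0 5 1 6 2 7 3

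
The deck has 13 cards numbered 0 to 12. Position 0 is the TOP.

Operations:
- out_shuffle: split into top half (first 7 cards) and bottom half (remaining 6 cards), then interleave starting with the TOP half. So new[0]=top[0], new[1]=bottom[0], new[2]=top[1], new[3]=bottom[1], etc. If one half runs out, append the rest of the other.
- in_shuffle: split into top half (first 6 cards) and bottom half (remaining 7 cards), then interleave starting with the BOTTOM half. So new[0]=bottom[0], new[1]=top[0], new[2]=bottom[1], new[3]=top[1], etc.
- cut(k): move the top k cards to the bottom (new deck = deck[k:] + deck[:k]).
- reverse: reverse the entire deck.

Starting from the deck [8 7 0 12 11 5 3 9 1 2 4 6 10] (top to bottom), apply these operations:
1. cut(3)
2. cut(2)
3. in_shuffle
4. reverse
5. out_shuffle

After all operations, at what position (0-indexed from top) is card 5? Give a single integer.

After op 1 (cut(3)): [12 11 5 3 9 1 2 4 6 10 8 7 0]
After op 2 (cut(2)): [5 3 9 1 2 4 6 10 8 7 0 12 11]
After op 3 (in_shuffle): [6 5 10 3 8 9 7 1 0 2 12 4 11]
After op 4 (reverse): [11 4 12 2 0 1 7 9 8 3 10 5 6]
After op 5 (out_shuffle): [11 9 4 8 12 3 2 10 0 5 1 6 7]
Card 5 is at position 9.

Answer: 9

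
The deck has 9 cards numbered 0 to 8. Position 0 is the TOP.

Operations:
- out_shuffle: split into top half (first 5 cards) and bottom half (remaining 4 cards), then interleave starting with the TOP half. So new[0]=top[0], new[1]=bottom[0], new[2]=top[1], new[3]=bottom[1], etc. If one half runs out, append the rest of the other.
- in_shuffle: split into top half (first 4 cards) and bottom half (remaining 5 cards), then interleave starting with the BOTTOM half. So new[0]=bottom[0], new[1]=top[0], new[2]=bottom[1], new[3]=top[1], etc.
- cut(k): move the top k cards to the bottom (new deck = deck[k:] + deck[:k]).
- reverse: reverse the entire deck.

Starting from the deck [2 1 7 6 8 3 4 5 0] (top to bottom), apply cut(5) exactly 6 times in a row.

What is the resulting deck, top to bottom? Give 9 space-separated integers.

After op 1 (cut(5)): [3 4 5 0 2 1 7 6 8]
After op 2 (cut(5)): [1 7 6 8 3 4 5 0 2]
After op 3 (cut(5)): [4 5 0 2 1 7 6 8 3]
After op 4 (cut(5)): [7 6 8 3 4 5 0 2 1]
After op 5 (cut(5)): [5 0 2 1 7 6 8 3 4]
After op 6 (cut(5)): [6 8 3 4 5 0 2 1 7]

Answer: 6 8 3 4 5 0 2 1 7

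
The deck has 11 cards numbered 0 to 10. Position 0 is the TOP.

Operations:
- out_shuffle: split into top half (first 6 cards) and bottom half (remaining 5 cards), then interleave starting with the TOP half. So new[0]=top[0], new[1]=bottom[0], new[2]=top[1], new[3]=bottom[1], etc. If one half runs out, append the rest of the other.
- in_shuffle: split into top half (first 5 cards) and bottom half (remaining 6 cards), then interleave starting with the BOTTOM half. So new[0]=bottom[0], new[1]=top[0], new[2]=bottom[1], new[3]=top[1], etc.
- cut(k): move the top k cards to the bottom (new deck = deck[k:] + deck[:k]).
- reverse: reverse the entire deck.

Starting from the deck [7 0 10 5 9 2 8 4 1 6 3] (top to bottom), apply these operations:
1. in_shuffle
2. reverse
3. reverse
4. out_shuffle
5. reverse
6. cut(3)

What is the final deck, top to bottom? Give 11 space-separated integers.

After op 1 (in_shuffle): [2 7 8 0 4 10 1 5 6 9 3]
After op 2 (reverse): [3 9 6 5 1 10 4 0 8 7 2]
After op 3 (reverse): [2 7 8 0 4 10 1 5 6 9 3]
After op 4 (out_shuffle): [2 1 7 5 8 6 0 9 4 3 10]
After op 5 (reverse): [10 3 4 9 0 6 8 5 7 1 2]
After op 6 (cut(3)): [9 0 6 8 5 7 1 2 10 3 4]

Answer: 9 0 6 8 5 7 1 2 10 3 4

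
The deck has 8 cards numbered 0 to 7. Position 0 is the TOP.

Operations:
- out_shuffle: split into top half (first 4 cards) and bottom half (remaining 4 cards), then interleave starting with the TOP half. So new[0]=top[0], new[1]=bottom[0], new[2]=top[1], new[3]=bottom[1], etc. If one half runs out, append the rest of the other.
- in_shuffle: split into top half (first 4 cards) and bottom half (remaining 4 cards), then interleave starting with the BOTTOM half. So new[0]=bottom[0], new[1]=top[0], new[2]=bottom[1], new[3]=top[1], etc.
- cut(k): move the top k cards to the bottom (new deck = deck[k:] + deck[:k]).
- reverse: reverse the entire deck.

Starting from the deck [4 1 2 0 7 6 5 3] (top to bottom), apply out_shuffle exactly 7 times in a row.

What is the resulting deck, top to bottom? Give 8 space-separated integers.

Answer: 4 7 1 6 2 5 0 3

Derivation:
After op 1 (out_shuffle): [4 7 1 6 2 5 0 3]
After op 2 (out_shuffle): [4 2 7 5 1 0 6 3]
After op 3 (out_shuffle): [4 1 2 0 7 6 5 3]
After op 4 (out_shuffle): [4 7 1 6 2 5 0 3]
After op 5 (out_shuffle): [4 2 7 5 1 0 6 3]
After op 6 (out_shuffle): [4 1 2 0 7 6 5 3]
After op 7 (out_shuffle): [4 7 1 6 2 5 0 3]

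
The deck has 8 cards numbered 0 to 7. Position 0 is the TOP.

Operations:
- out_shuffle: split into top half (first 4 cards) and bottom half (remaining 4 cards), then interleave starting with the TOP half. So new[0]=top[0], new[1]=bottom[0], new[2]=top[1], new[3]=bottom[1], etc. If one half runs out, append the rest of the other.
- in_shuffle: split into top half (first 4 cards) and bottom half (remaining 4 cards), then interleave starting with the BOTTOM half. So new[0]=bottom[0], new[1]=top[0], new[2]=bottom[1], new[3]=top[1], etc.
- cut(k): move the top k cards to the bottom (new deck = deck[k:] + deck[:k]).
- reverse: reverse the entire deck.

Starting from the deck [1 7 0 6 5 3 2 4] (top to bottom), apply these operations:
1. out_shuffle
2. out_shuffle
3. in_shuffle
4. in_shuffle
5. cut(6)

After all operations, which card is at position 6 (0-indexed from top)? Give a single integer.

After op 1 (out_shuffle): [1 5 7 3 0 2 6 4]
After op 2 (out_shuffle): [1 0 5 2 7 6 3 4]
After op 3 (in_shuffle): [7 1 6 0 3 5 4 2]
After op 4 (in_shuffle): [3 7 5 1 4 6 2 0]
After op 5 (cut(6)): [2 0 3 7 5 1 4 6]
Position 6: card 4.

Answer: 4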